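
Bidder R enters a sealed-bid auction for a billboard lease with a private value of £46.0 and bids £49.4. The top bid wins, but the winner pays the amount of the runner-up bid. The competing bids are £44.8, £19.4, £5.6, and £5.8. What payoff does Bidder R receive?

Payoff = £1.2.

Highest competing bid: £44.8.
Bidder R's bid £49.4 is the highest overall, so Bidder R wins and pays the second-highest bid, £44.8.
Payoff = value − price = £46.0 − £44.8 = £1.2.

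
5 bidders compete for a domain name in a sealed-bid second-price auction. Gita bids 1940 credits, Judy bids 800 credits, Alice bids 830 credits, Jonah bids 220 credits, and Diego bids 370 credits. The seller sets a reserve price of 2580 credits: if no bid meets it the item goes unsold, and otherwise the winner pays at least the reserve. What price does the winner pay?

unsold

Ordered from highest: Gita 1940 credits; Alice 830 credits; Judy 800 credits; Diego 370 credits; Jonah 220 credits.
The top bid 1940 credits is below the reserve 2580 credits, so the item goes unsold and nothing is paid.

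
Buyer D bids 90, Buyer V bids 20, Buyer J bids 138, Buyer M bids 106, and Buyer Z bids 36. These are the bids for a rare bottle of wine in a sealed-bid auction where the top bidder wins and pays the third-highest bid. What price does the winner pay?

90

Ranking the bids: Buyer J 138, then Buyer M 106, then Buyer D 90, then Buyer Z 36, then Buyer V 20.
Buyer J is the highest bidder, so Buyer J wins.
Under the third-price rule, the price is the third-highest bid: 90.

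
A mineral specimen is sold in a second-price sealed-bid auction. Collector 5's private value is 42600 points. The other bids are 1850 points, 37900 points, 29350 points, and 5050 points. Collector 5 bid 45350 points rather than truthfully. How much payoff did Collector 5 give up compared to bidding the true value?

Payoff forgone: 0 points.

The highest competing bid is 37900 points.
Bidding truthfully at 42600 points: Collector 5 has the top bid, wins, and pays the second-highest bid 37900 points. Payoff = 42600 points − 37900 points = 4700 points.
Bidding 45350 points: Collector 5 has the top bid, wins, and pays the second-highest bid 37900 points. Payoff = 42600 points − 37900 points = 4700 points.
Regret = truthful payoff − actual payoff = 4700 points − 4700 points = 0 points.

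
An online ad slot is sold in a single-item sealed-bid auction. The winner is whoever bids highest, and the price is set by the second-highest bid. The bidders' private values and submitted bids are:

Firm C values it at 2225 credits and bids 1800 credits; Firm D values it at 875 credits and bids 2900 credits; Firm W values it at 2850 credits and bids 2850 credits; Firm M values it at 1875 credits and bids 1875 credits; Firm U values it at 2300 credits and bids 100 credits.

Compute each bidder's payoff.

Firm C 0 credits, Firm D -1975 credits, Firm W 0 credits, Firm M 0 credits, Firm U 0 credits.

Ordered from highest: Firm D 2900 credits; Firm W 2850 credits; Firm M 1875 credits; Firm C 1800 credits; Firm U 100 credits.
Firm D has the top bid and wins; the price is the second-highest bid, 2850 credits.
Firm D's payoff = 875 credits − 2850 credits = -1975 credits. All other bidders lose, so their payoff is 0.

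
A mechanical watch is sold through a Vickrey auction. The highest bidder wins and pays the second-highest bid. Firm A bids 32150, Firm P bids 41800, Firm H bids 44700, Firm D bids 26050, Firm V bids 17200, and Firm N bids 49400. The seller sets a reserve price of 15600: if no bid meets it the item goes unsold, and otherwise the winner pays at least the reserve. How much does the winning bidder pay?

The winner pays 44700.

Bids in descending order: Firm N 49400 > Firm H 44700 > Firm P 41800 > Firm A 32150 > Firm D 26050 > Firm V 17200.
Firm N has the highest bid, so Firm N wins.
The second-highest bid is 44700, which exceeds the reserve, so that sets the price.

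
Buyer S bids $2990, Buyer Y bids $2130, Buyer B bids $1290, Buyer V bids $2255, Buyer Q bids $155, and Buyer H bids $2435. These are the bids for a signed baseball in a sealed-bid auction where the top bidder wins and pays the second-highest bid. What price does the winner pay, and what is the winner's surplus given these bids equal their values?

Ordered from highest: Buyer S $2990, then Buyer H $2435, then Buyer V $2255, then Buyer Y $2130, then Buyer B $1290, then Buyer Q $155.
Buyer S is the highest bidder, so Buyer S wins.
Under the second-price rule, the price is the second-highest bid: $2435.
Surplus = $2990 − $2435 = $555.

The winner pays $2435 for a surplus of $555.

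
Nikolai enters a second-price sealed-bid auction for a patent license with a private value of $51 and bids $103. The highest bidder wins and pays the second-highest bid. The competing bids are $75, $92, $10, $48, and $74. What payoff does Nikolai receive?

Highest competing bid: $92.
Nikolai's bid $103 is the highest overall, so Nikolai wins and pays the second-highest bid, $92.
Payoff = value − price = $51 − $92 = -$41.
Overbidding won the item at a price above value — truthful bidding would have avoided this loss.

Nikolai's payoff: -$41.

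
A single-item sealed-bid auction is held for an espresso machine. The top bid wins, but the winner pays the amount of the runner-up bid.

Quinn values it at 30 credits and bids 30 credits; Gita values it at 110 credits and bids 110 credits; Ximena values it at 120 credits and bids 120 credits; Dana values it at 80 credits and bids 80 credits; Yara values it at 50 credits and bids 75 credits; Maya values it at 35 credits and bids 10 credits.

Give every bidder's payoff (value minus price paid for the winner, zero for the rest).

Payoffs: Quinn 0 credits, Gita 0 credits, Ximena 10 credits, Dana 0 credits, Yara 0 credits, Maya 0 credits.

Sorted high to low: Ximena 120 credits; Gita 110 credits; Dana 80 credits; Yara 75 credits; Quinn 30 credits; Maya 10 credits.
Ximena has the top bid and wins; the price is the second-highest bid, 110 credits.
Ximena's payoff = 120 credits − 110 credits = 10 credits. All other bidders lose, so their payoff is 0.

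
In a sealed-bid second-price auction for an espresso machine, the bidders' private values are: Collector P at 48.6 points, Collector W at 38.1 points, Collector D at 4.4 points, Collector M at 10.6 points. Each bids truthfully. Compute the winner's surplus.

Winner's surplus: 10.5 points.

Ranking the bids: Collector P 48.6 points > Collector W 38.1 points > Collector M 10.6 points > Collector D 4.4 points.
Collector P wins with the top bid and pays the second-highest, 38.1 points.
Surplus = 48.6 points − 38.1 points = 10.5 points.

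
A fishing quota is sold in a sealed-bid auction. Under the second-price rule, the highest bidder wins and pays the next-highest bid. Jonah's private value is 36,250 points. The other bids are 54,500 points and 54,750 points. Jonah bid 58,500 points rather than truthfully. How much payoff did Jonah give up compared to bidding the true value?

The highest competing bid is 54,750 points.
Bidding truthfully at 36,250 points: the top bid is 54,750 points (a rival), so Jonah loses. Payoff = 0 points.
Bidding 58,500 points: Jonah has the top bid, wins, and pays the second-highest bid 54,750 points. Payoff = 36,250 points − 54,750 points = -18,500 points.
Regret = truthful payoff − actual payoff = 0 points − -18,500 points = 18,500 points.

Regret: 18,500 points.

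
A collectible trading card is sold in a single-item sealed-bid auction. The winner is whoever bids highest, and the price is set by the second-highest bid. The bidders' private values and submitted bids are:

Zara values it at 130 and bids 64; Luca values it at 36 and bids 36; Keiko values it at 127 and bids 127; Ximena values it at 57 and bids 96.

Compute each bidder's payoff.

Payoffs: Zara 0, Luca 0, Keiko 31, Ximena 0.

Sorted high to low: Keiko 127 > Ximena 96 > Zara 64 > Luca 36.
Keiko has the top bid and wins; the price is the second-highest bid, 96.
Keiko's payoff = 127 − 96 = 31. All other bidders lose, so their payoff is 0.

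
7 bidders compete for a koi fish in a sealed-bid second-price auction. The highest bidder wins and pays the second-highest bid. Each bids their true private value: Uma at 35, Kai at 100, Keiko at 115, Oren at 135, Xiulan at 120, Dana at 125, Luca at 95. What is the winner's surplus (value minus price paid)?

10

Ordered from highest: Oren 135, then Dana 125, then Xiulan 120, then Keiko 115, then Kai 100, then Luca 95, then Uma 35.
Oren wins with the top bid and pays the second-highest, 125.
Surplus = 135 − 125 = 10.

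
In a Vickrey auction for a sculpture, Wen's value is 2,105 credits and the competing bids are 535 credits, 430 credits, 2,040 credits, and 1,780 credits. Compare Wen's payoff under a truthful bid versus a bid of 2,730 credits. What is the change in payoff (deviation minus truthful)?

The highest competing bid is 2,040 credits.
Bidding truthfully at 2,105 credits: Wen has the top bid, wins, and pays the second-highest bid 2,040 credits. Payoff = 2,105 credits − 2,040 credits = 65 credits.
Bidding 2,730 credits: Wen has the top bid, wins, and pays the second-highest bid 2,040 credits. Payoff = 2,105 credits − 2,040 credits = 65 credits.
Change = 65 credits − 65 credits = 0 credits.
The bid only affects whether you win, not the price — here both bids land on the same side of the top rival bid, so the deviation is payoff-neutral.

Change in payoff: 0 credits.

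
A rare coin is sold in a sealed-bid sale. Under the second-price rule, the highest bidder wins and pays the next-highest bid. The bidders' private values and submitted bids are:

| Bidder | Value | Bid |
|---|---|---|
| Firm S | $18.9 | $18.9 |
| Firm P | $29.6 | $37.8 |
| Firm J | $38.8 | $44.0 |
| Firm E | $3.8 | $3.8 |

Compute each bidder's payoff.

Payoffs: Firm S $0.0, Firm P $0.0, Firm J $1.0, Firm E $0.0.

Bids in descending order: Firm J $44.0; Firm P $37.8; Firm S $18.9; Firm E $3.8.
Firm J has the top bid and wins; the price is the second-highest bid, $37.8.
Firm J's payoff = $38.8 − $37.8 = $1.0. All other bidders lose, so their payoff is 0.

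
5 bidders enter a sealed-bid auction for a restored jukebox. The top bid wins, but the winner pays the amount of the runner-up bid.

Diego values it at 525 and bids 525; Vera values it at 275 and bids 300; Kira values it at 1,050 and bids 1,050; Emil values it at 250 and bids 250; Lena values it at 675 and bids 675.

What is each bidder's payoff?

Diego 0, Vera 0, Kira 375, Emil 0, Lena 0.

Ranking the bids: Kira 1,050; Lena 675; Diego 525; Vera 300; Emil 250.
Kira has the top bid and wins; the price is the second-highest bid, 675.
Kira's payoff = 1,050 − 675 = 375. All other bidders lose, so their payoff is 0.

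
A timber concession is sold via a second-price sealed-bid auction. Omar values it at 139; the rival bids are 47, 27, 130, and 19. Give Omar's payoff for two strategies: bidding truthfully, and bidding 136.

The highest competing bid is 130.
Bidding truthfully at 139: Omar has the top bid, wins, and pays the second-highest bid 130. Payoff = 139 − 130 = 9.
Bidding 136: Omar has the top bid, wins, and pays the second-highest bid 130. Payoff = 139 − 130 = 9.

Truthful: 9; alternative: 9.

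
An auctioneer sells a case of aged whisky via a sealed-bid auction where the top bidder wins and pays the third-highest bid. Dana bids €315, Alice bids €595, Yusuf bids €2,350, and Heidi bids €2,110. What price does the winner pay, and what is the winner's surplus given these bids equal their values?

Price €595; surplus €1,755.

Ranking the bids: Yusuf €2,350 > Heidi €2,110 > Alice €595 > Dana €315.
Yusuf is the highest bidder, so Yusuf wins.
Under the third-price rule, the price is the third-highest bid: €595.
Surplus = €2,350 − €595 = €1,755.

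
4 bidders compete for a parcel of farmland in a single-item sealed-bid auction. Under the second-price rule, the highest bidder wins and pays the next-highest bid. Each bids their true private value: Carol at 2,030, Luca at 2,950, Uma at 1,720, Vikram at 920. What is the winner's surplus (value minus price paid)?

Sorted high to low: Luca 2,950 > Carol 2,030 > Uma 1,720 > Vikram 920.
Luca wins with the top bid and pays the second-highest, 2,030.
Surplus = 2,950 − 2,030 = 920.

Winner's surplus: 920.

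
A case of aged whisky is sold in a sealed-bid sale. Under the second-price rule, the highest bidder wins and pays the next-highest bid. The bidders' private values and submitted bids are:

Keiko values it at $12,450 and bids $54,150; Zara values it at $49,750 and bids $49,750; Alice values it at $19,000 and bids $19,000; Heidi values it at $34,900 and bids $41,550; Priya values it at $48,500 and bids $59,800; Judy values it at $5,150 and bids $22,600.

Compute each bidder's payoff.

Sorted high to low: Priya $59,800, then Keiko $54,150, then Zara $49,750, then Heidi $41,550, then Judy $22,600, then Alice $19,000.
Priya has the top bid and wins; the price is the second-highest bid, $54,150.
Priya's payoff = $48,500 − $54,150 = -$5,650. All other bidders lose, so their payoff is 0.

Keiko $0, Zara $0, Alice $0, Heidi $0, Priya -$5,650, Judy $0.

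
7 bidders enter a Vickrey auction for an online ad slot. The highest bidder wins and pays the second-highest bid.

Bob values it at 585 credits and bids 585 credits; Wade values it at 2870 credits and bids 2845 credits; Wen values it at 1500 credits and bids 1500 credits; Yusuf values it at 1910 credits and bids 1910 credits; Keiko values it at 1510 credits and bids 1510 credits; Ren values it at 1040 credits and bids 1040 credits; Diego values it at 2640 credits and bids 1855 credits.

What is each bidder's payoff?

Bob 0 credits, Wade 960 credits, Wen 0 credits, Yusuf 0 credits, Keiko 0 credits, Ren 0 credits, Diego 0 credits.

Ordered from highest: Wade 2845 credits, then Yusuf 1910 credits, then Diego 1855 credits, then Keiko 1510 credits, then Wen 1500 credits, then Ren 1040 credits, then Bob 585 credits.
Wade has the top bid and wins; the price is the second-highest bid, 1910 credits.
Wade's payoff = 2870 credits − 1910 credits = 960 credits. All other bidders lose, so their payoff is 0.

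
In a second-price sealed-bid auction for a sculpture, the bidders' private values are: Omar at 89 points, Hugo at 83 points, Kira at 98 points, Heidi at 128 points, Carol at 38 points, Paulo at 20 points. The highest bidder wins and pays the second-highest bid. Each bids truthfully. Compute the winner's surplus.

Sorted high to low: Heidi 128 points, then Kira 98 points, then Omar 89 points, then Hugo 83 points, then Carol 38 points, then Paulo 20 points.
Heidi wins with the top bid and pays the second-highest, 98 points.
Surplus = 128 points − 98 points = 30 points.

Surplus = 30 points.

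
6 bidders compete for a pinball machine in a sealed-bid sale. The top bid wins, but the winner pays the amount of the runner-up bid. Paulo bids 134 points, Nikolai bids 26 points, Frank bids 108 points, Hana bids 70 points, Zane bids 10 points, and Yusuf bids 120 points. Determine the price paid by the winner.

The winner pays 120 points.

Bids in descending order: Paulo 134 points > Yusuf 120 points > Frank 108 points > Hana 70 points > Nikolai 26 points > Zane 10 points.
Paulo has the highest bid, so Paulo wins.
The second-highest bid is 120 points, so that is what Paulo pays.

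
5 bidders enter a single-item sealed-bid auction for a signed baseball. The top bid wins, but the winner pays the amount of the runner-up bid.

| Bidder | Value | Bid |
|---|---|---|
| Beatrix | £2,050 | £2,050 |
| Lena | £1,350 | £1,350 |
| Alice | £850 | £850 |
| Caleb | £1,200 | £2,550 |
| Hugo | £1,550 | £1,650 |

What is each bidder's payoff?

Beatrix £0, Lena £0, Alice £0, Caleb -£850, Hugo £0.

Ranking the bids: Caleb £2,550, then Beatrix £2,050, then Hugo £1,650, then Lena £1,350, then Alice £850.
Caleb has the top bid and wins; the price is the second-highest bid, £2,050.
Caleb's payoff = £1,200 − £2,050 = -£850. All other bidders lose, so their payoff is 0.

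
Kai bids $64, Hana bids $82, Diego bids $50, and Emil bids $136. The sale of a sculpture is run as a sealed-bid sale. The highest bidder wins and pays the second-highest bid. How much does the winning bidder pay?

Price paid: $82.

Ordered from highest: Emil $136 > Hana $82 > Kai $64 > Diego $50.
Emil has the highest bid, so Emil wins.
The second-highest bid is $82, so that is what Emil pays.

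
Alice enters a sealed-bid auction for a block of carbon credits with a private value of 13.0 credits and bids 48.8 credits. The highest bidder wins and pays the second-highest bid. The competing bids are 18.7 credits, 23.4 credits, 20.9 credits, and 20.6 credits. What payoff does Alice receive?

Payoff = -10.4 credits.

Highest competing bid: 23.4 credits.
Alice's bid 48.8 credits is the highest overall, so Alice wins and pays the second-highest bid, 23.4 credits.
Payoff = value − price = 13.0 credits − 23.4 credits = -10.4 credits.
Overbidding won the item at a price above value — truthful bidding would have avoided this loss.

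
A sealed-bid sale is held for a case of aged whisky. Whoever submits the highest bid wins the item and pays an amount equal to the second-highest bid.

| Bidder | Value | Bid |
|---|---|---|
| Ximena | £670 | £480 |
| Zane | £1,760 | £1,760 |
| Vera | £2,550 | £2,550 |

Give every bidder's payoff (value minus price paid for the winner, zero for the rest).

Bids in descending order: Vera £2,550; Zane £1,760; Ximena £480.
Vera has the top bid and wins; the price is the second-highest bid, £1,760.
Vera's payoff = £2,550 − £1,760 = £790. All other bidders lose, so their payoff is 0.

Payoffs: Ximena £0, Zane £0, Vera £790.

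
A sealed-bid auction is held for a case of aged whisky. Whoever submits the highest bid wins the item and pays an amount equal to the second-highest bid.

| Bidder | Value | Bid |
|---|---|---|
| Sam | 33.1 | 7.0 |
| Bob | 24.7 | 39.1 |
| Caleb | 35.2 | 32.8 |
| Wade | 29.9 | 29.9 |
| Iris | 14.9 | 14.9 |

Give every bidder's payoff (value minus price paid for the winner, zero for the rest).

Sam 0.0, Bob -8.1, Caleb 0.0, Wade 0.0, Iris 0.0.

Bids in descending order: Bob 39.1; Caleb 32.8; Wade 29.9; Iris 14.9; Sam 7.0.
Bob has the top bid and wins; the price is the second-highest bid, 32.8.
Bob's payoff = 24.7 − 32.8 = -8.1. All other bidders lose, so their payoff is 0.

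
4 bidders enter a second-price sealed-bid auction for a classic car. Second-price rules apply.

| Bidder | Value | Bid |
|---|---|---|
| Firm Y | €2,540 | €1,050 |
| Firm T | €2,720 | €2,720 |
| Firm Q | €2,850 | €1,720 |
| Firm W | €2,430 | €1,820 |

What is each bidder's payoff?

Firm Y €0, Firm T €900, Firm Q €0, Firm W €0.

Ranking the bids: Firm T €2,720, then Firm W €1,820, then Firm Q €1,720, then Firm Y €1,050.
Firm T has the top bid and wins; the price is the second-highest bid, €1,820.
Firm T's payoff = €2,720 − €1,820 = €900. All other bidders lose, so their payoff is 0.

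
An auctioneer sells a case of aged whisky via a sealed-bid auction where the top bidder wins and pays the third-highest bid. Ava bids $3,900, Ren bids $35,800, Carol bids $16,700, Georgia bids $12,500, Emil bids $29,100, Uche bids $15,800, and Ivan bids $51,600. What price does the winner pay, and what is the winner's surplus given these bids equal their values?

Ranking the bids: Ivan $51,600; Ren $35,800; Emil $29,100; Carol $16,700; Uche $15,800; Georgia $12,500; Ava $3,900.
Ivan is the highest bidder, so Ivan wins.
Under the third-price rule, the price is the third-highest bid: $29,100.
Surplus = $51,600 − $29,100 = $22,500.

Price $29,100; surplus $22,500.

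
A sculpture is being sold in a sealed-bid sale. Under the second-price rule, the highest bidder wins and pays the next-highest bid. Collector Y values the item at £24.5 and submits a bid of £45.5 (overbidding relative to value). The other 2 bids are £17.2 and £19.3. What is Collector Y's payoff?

Highest competing bid: £19.3.
Collector Y's bid £45.5 is the highest overall, so Collector Y wins and pays the second-highest bid, £19.3.
Payoff = value − price = £24.5 − £19.3 = £5.2.

Collector Y's payoff: £5.2.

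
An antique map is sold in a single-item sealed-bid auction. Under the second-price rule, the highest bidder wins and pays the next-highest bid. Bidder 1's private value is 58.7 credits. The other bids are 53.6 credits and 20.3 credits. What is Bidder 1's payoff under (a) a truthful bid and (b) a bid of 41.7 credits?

The highest competing bid is 53.6 credits.
Bidding truthfully at 58.7 credits: Bidder 1 has the top bid, wins, and pays the second-highest bid 53.6 credits. Payoff = 58.7 credits − 53.6 credits = 5.1 credits.
Bidding 41.7 credits: the top bid is 53.6 credits (a rival), so Bidder 1 loses. Payoff = 0.0 credits.
Deviating from a truthful bid can only lose payoff in a second-price auction — never gain.

Truthful: 5.1 credits; alternative: 0.0 credits.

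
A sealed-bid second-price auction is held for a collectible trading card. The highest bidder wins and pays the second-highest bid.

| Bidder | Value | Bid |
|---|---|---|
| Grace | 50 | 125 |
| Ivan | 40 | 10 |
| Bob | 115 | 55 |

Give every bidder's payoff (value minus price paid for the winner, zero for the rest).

Ordered from highest: Grace 125 > Bob 55 > Ivan 10.
Grace has the top bid and wins; the price is the second-highest bid, 55.
Grace's payoff = 50 − 55 = -5. All other bidders lose, so their payoff is 0.

Grace -5, Ivan 0, Bob 0.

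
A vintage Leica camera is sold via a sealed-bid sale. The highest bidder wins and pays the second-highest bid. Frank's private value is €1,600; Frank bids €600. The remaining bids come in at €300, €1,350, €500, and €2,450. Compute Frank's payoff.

Payoff = €0.

Highest competing bid: €2,450.
Frank's bid €600 is not the highest, so Frank loses, pays nothing, and earns zero payoff.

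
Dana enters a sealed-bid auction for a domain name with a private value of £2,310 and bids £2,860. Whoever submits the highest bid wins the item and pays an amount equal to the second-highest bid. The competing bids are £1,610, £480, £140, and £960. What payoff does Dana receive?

Highest competing bid: £1,610.
Dana's bid £2,860 is the highest overall, so Dana wins and pays the second-highest bid, £1,610.
Payoff = value − price = £2,310 − £1,610 = £700.

Payoff = £700.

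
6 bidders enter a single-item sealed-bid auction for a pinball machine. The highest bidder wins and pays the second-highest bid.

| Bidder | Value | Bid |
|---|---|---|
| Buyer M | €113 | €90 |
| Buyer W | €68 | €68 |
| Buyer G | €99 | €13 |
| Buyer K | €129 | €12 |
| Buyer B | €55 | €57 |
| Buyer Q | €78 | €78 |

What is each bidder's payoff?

Sorted high to low: Buyer M €90; Buyer Q €78; Buyer W €68; Buyer B €57; Buyer G €13; Buyer K €12.
Buyer M has the top bid and wins; the price is the second-highest bid, €78.
Buyer M's payoff = €113 − €78 = €35. All other bidders lose, so their payoff is 0.

Buyer M €35, Buyer W €0, Buyer G €0, Buyer K €0, Buyer B €0, Buyer Q €0.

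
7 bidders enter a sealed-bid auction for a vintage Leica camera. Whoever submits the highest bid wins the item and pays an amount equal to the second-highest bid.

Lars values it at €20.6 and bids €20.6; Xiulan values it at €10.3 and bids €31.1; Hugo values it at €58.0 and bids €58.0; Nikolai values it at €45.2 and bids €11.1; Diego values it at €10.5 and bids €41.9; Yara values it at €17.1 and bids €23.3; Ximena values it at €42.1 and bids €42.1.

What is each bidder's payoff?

Ranking the bids: Hugo €58.0; Ximena €42.1; Diego €41.9; Xiulan €31.1; Yara €23.3; Lars €20.6; Nikolai €11.1.
Hugo has the top bid and wins; the price is the second-highest bid, €42.1.
Hugo's payoff = €58.0 − €42.1 = €15.9. All other bidders lose, so their payoff is 0.

Lars €0.0, Xiulan €0.0, Hugo €15.9, Nikolai €0.0, Diego €0.0, Yara €0.0, Ximena €0.0.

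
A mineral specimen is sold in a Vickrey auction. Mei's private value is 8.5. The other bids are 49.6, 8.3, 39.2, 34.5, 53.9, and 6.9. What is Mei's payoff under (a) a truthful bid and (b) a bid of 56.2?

(a) 0.0  (b) -45.4

The highest competing bid is 53.9.
Bidding truthfully at 8.5: the top bid is 53.9 (a rival), so Mei loses. Payoff = 0.0.
Bidding 56.2: Mei has the top bid, wins, and pays the second-highest bid 53.9. Payoff = 8.5 − 53.9 = -45.4.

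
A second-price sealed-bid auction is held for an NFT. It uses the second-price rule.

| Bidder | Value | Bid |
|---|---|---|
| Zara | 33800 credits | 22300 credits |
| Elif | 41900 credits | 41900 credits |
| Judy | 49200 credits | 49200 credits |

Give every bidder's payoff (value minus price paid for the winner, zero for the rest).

Ranking the bids: Judy 49200 credits; Elif 41900 credits; Zara 22300 credits.
Judy has the top bid and wins; the price is the second-highest bid, 41900 credits.
Judy's payoff = 49200 credits − 41900 credits = 7300 credits. All other bidders lose, so their payoff is 0.

Payoffs: Zara 0 credits, Elif 0 credits, Judy 7300 credits.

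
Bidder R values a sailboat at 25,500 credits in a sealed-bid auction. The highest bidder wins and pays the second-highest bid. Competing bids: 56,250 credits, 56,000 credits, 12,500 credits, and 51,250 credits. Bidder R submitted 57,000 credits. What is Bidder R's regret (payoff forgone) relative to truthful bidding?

The highest competing bid is 56,250 credits.
Bidding truthfully at 25,500 credits: the top bid is 56,250 credits (a rival), so Bidder R loses. Payoff = 0 credits.
Bidding 57,000 credits: Bidder R has the top bid, wins, and pays the second-highest bid 56,250 credits. Payoff = 25,500 credits − 56,250 credits = -30,750 credits.
Regret = truthful payoff − actual payoff = 0 credits − -30,750 credits = 30,750 credits.
This is the dominant-strategy logic: truthful bidding weakly beats any alternative.

Payoff forgone: 30,750 credits.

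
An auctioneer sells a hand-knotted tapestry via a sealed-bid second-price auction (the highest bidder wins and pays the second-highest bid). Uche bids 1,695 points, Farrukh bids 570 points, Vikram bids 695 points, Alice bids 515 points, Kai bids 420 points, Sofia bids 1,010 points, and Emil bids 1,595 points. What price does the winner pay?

Price paid: 1,595 points.

Ranking the bids: Uche 1,695 points; Emil 1,595 points; Sofia 1,010 points; Vikram 695 points; Farrukh 570 points; Alice 515 points; Kai 420 points.
Uche is the highest bidder, so Uche wins.
Under the second-price rule, the price is the second-highest bid: 1,595 points.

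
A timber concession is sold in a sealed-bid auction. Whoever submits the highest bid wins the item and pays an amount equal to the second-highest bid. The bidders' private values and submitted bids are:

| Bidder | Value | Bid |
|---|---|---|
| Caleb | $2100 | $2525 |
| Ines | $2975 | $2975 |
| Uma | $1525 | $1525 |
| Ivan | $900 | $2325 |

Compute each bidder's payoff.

Ordered from highest: Ines $2975, then Caleb $2525, then Ivan $2325, then Uma $1525.
Ines has the top bid and wins; the price is the second-highest bid, $2525.
Ines's payoff = $2975 − $2525 = $450. All other bidders lose, so their payoff is 0.

Payoffs: Caleb $0, Ines $450, Uma $0, Ivan $0.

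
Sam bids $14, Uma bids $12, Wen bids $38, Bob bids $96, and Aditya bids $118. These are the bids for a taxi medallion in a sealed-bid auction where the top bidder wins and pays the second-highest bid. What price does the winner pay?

Ordered from highest: Aditya $118; Bob $96; Wen $38; Sam $14; Uma $12.
Aditya is the highest bidder, so Aditya wins.
Under the second-price rule, the price is the second-highest bid: $96.

The winner pays $96.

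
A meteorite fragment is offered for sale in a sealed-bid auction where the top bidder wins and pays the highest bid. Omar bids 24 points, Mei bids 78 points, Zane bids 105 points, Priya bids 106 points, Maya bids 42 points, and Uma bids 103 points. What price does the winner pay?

Ranking the bids: Priya 106 points > Zane 105 points > Uma 103 points > Mei 78 points > Maya 42 points > Omar 24 points.
Priya is the highest bidder, so Priya wins.
Under the first-price rule, the price is the highest bid: 106 points.

The winner pays 106 points.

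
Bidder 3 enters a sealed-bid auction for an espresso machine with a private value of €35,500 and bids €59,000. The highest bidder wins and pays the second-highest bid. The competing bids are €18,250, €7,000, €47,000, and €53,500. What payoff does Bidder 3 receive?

The bidder's payoff: -€18,000.

Highest competing bid: €53,500.
Bidder 3's bid €59,000 is the highest overall, so Bidder 3 wins and pays the second-highest bid, €53,500.
Payoff = value − price = €35,500 − €53,500 = -€18,000.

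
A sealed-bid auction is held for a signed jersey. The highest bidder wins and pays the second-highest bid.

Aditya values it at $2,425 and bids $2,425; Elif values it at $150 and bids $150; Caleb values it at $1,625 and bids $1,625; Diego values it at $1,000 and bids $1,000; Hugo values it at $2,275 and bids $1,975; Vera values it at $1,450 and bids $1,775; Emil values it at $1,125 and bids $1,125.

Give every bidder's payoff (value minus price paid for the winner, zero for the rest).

Aditya $450, Elif $0, Caleb $0, Diego $0, Hugo $0, Vera $0, Emil $0.

Bids in descending order: Aditya $2,425; Hugo $1,975; Vera $1,775; Caleb $1,625; Emil $1,125; Diego $1,000; Elif $150.
Aditya has the top bid and wins; the price is the second-highest bid, $1,975.
Aditya's payoff = $2,425 − $1,975 = $450. All other bidders lose, so their payoff is 0.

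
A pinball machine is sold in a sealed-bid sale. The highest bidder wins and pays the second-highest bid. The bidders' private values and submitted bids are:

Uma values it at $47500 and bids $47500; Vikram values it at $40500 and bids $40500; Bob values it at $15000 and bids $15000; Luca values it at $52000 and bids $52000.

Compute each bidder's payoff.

Sorted high to low: Luca $52000, then Uma $47500, then Vikram $40500, then Bob $15000.
Luca has the top bid and wins; the price is the second-highest bid, $47500.
Luca's payoff = $52000 − $47500 = $4500. All other bidders lose, so their payoff is 0.

Payoffs: Uma $0, Vikram $0, Bob $0, Luca $4500.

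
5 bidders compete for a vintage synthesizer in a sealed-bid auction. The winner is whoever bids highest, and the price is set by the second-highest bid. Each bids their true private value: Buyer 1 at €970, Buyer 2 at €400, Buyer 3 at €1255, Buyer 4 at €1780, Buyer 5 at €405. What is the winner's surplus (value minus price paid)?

Surplus = €525.

Ordered from highest: Buyer 4 €1780; Buyer 3 €1255; Buyer 1 €970; Buyer 5 €405; Buyer 2 €400.
Buyer 4 wins with the top bid and pays the second-highest, €1255.
Surplus = €1780 − €1255 = €525.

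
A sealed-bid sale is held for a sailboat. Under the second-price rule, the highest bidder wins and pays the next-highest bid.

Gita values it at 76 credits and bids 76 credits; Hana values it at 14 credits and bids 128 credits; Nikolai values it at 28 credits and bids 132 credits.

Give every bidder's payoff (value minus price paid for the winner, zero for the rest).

Ordered from highest: Nikolai 132 credits, then Hana 128 credits, then Gita 76 credits.
Nikolai has the top bid and wins; the price is the second-highest bid, 128 credits.
Nikolai's payoff = 28 credits − 128 credits = -100 credits. All other bidders lose, so their payoff is 0.

Gita 0 credits, Hana 0 credits, Nikolai -100 credits.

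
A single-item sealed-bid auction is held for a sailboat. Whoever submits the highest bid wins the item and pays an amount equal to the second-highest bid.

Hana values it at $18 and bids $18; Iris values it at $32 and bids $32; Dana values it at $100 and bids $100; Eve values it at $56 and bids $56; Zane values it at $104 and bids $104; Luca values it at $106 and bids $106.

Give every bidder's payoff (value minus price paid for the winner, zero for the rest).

Ranking the bids: Luca $106; Zane $104; Dana $100; Eve $56; Iris $32; Hana $18.
Luca has the top bid and wins; the price is the second-highest bid, $104.
Luca's payoff = $106 − $104 = $2. All other bidders lose, so their payoff is 0.

Payoffs: Hana $0, Iris $0, Dana $0, Eve $0, Zane $0, Luca $2.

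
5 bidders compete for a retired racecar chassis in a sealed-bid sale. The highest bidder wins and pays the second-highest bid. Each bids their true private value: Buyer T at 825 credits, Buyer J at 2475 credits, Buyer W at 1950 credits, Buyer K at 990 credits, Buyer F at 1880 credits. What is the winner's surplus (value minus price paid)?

Winner's surplus: 525 credits.

Ranking the bids: Buyer J 2475 credits > Buyer W 1950 credits > Buyer F 1880 credits > Buyer K 990 credits > Buyer T 825 credits.
Buyer J wins with the top bid and pays the second-highest, 1950 credits.
Surplus = 2475 credits − 1950 credits = 525 credits.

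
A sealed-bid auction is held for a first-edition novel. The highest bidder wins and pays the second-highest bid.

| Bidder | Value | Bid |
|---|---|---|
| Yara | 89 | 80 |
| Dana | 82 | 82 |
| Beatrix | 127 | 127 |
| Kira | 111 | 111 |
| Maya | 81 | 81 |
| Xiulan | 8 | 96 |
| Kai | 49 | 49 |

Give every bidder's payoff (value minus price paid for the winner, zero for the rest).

Ordered from highest: Beatrix 127 > Kira 111 > Xiulan 96 > Dana 82 > Maya 81 > Yara 80 > Kai 49.
Beatrix has the top bid and wins; the price is the second-highest bid, 111.
Beatrix's payoff = 127 − 111 = 16. All other bidders lose, so their payoff is 0.

Yara 0, Dana 0, Beatrix 16, Kira 0, Maya 0, Xiulan 0, Kai 0.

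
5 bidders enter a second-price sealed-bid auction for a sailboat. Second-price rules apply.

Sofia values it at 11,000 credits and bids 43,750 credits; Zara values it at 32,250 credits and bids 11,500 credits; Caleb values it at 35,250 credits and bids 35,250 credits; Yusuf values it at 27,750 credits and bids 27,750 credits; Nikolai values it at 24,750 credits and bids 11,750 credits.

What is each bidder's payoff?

Payoffs: Sofia -24,250 credits, Zara 0 credits, Caleb 0 credits, Yusuf 0 credits, Nikolai 0 credits.

Sorted high to low: Sofia 43,750 credits > Caleb 35,250 credits > Yusuf 27,750 credits > Nikolai 11,750 credits > Zara 11,500 credits.
Sofia has the top bid and wins; the price is the second-highest bid, 35,250 credits.
Sofia's payoff = 11,000 credits − 35,250 credits = -24,250 credits. All other bidders lose, so their payoff is 0.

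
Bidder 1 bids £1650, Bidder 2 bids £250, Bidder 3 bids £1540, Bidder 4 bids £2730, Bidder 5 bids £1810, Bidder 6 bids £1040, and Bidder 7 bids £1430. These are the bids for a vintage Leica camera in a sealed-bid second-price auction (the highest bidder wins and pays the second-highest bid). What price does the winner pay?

Ordered from highest: Bidder 4 £2730, then Bidder 5 £1810, then Bidder 1 £1650, then Bidder 3 £1540, then Bidder 7 £1430, then Bidder 6 £1040, then Bidder 2 £250.
Bidder 4 is the highest bidder, so Bidder 4 wins.
Under the second-price rule, the price is the second-highest bid: £1810.

£1810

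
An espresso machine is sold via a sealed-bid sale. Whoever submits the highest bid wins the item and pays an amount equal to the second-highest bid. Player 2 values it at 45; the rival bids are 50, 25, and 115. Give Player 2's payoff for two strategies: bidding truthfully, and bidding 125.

The highest competing bid is 115.
Bidding truthfully at 45: the top bid is 115 (a rival), so Player 2 loses. Payoff = 0.
Bidding 125: Player 2 has the top bid, wins, and pays the second-highest bid 115. Payoff = 45 − 115 = -70.

Truthful: 0; alternative: -70.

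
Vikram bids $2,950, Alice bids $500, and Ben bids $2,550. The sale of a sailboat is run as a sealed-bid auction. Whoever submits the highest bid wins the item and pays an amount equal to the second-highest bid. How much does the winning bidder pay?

Ranking the bids: Vikram $2,950; Ben $2,550; Alice $500.
Vikram has the highest bid, so Vikram wins.
The second-highest bid is $2,550, so that is what Vikram pays.

Price paid: $2,550.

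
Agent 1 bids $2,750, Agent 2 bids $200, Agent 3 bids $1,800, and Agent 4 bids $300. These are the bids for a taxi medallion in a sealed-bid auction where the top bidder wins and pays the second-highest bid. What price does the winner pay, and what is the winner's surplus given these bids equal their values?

Ordered from highest: Agent 1 $2,750, then Agent 3 $1,800, then Agent 4 $300, then Agent 2 $200.
Agent 1 is the highest bidder, so Agent 1 wins.
Under the second-price rule, the price is the second-highest bid: $1,800.
Surplus = $2,750 − $1,800 = $950.

The winner pays $1,800 for a surplus of $950.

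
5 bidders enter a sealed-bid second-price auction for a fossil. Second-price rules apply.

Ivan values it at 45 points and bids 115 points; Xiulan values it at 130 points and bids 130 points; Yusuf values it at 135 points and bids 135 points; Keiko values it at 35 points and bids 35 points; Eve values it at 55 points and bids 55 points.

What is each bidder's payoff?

Bids in descending order: Yusuf 135 points; Xiulan 130 points; Ivan 115 points; Eve 55 points; Keiko 35 points.
Yusuf has the top bid and wins; the price is the second-highest bid, 130 points.
Yusuf's payoff = 135 points − 130 points = 5 points. All other bidders lose, so their payoff is 0.

Ivan 0 points, Xiulan 0 points, Yusuf 5 points, Keiko 0 points, Eve 0 points.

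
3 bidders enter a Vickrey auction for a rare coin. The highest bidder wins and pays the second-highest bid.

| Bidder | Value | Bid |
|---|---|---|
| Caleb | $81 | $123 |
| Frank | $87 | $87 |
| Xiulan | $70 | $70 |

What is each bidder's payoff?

Ordered from highest: Caleb $123 > Frank $87 > Xiulan $70.
Caleb has the top bid and wins; the price is the second-highest bid, $87.
Caleb's payoff = $81 − $87 = -$6. All other bidders lose, so their payoff is 0.

Payoffs: Caleb -$6, Frank $0, Xiulan $0.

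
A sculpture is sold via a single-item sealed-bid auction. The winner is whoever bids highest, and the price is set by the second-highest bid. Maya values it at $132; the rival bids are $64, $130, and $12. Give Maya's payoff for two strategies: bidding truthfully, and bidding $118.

Truthful: $2; alternative: $0.

The highest competing bid is $130.
Bidding truthfully at $132: Maya has the top bid, wins, and pays the second-highest bid $130. Payoff = $132 − $130 = $2.
Bidding $118: the top bid is $130 (a rival), so Maya loses. Payoff = $0.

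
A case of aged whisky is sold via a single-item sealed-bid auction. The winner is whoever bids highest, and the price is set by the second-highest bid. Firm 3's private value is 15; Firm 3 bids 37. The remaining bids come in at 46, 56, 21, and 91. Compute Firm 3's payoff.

Highest competing bid: 91.
Firm 3's bid 37 is not the highest, so Firm 3 loses, pays nothing, and earns zero payoff.

Payoff = 0.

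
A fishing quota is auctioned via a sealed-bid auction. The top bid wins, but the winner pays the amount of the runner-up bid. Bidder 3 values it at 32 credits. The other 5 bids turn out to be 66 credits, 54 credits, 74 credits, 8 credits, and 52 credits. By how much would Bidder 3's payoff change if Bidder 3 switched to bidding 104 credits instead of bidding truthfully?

Change in payoff: -42 credits.

The highest competing bid is 74 credits.
Bidding truthfully at 32 credits: the top bid is 74 credits (a rival), so Bidder 3 loses. Payoff = 0 credits.
Bidding 104 credits: Bidder 3 has the top bid, wins, and pays the second-highest bid 74 credits. Payoff = 32 credits − 74 credits = -42 credits.
Change = -42 credits − 0 credits = -42 credits.
Deviating from a truthful bid can only lose payoff in a second-price auction — never gain.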